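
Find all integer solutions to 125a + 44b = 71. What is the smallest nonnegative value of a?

15

gcd(125, 44):
  125 = 2·44 + 37
  44 = 1·37 + 7
  37 = 5·7 + 2
  7 = 3·2 + 1
  2 = 2·1
so gcd(125, 44) = 1.
1 divides 71, so solutions exist.
Back-substitute for Bézout coefficients:
  1 = 7 - 3·2
  ... = 125·(-19) + 44·(54)
Scale by 71/1 = 71: (a₀, b₀) = (-1349, 3834).
General solution: a = -1349 + 44t, b = 3834 - 125t for integer t.
a ≥ 0: smallest is -1349 mod 44 = 15 (at t = 31), with b = -41.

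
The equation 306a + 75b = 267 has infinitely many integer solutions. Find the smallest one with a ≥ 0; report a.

7

gcd(306, 75):
  306 = 4*75 + 6
  75 = 12*6 + 3
  6 = 2*3
so gcd(306, 75) = 3.
3 divides 267, so solutions exist.
Back-substitute for Bézout coefficients:
  3 = 75 - 12*6
  ... = 306*(-12) + 75*(49)
Scale by 267/3 = 89: (a₀, b₀) = (-1068, 4361).
General solution: a = -1068 + 25t, b = 4361 - 102t for integer t.
a ≥ 0: smallest is -1068 mod 25 = 7 (at t = 43), with b = -25.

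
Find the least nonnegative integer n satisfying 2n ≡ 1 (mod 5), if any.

gcd(5, 2) = 1  (5 = 2·2 + 1, 2 = 2·1).
1 divides 1, so solutions exist.
Back-substituting, 2·(-2) + 5·(1) = 1.
So 2·(-2) ≡ 1 (mod 5); multiply by 1: n ≡ -2 (mod 5).
Smallest nonnegative: n = -2 mod 5 = 3.

3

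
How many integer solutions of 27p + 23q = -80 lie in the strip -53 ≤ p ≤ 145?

9

gcd(27, 23) = 1.
By Bézout, 27·(6) + 23·(-7) = 1.
Particular solution: (3, -7).
General solution: p = 3 + 23t, q = -7 - 27t for integer t.
-53 ≤ 3 + 23t ≤ 145 gives t ∈ [-2, 6], which is 9 values.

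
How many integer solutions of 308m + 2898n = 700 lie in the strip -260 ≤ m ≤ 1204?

7

gcd(2898, 308):
  2898 = 9·308 + 126
  308 = 2·126 + 56
  126 = 2·56 + 14
  56 = 4·14
so gcd(2898, 308) = 14.
Back-substitute for Bézout coefficients:
  14 = 126 - 2·56
  ... = 308·(-47) + 2898·(5)
Scale by 50: particular solution (-2350, 250); reduce m mod 207: (134, -14).
General solution: m = 134 + 207t, n = -14 - 22t for integer t.
-260 ≤ 134 + 207t ≤ 1204 gives t ∈ [-1, 5], which is 7 values.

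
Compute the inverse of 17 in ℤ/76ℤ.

9

gcd(76, 17) = 1.
By Bézout, 17×(9) + 76×(-2) = 1.
So 17×9 ≡ 1 (mod 76), and 9 mod 76 = 9.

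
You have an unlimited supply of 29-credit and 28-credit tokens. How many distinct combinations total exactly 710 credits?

1

Need nonnegative integers with 29j + 28k = 710.
gcd(29, 28) = 1, and 29·(1) + 28·(-1) = 1.
So (j₀, k₀) = (710, -710); general j = 710 + 28t, k = -710 - 29t.
j ≥ 0 ⇒ t ≥ -25; k ≥ 0 ⇒ t ≤ -25. That's 1 value of t.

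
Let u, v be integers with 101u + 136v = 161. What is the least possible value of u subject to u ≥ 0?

77

gcd(136, 101) = 1.
1 divides 161, so solutions exist.
By Bézout, 101*(-35) + 136*(26) = 1.
Scale by 161/1 = 161: (u₀, v₀) = (-5635, 4186).
General solution: u = -5635 + 136t, v = 4186 - 101t for integer t.
u ≥ 0: smallest is -5635 mod 136 = 77 (at t = 42), with v = -56.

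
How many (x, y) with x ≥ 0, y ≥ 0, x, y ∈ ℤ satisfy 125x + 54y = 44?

0

gcd(125, 54) = 1.
By Bézout, 125*(-19) + 54*(44) = 1.
One solution: (28, -64).
General: x = 28 + 54t, y = -64 - 125t.
x ≥ 0 ⇒ t ≥ 0; y ≥ 0 ⇒ t ≤ -1. So t ∈ [0, -1]: 0 solutions.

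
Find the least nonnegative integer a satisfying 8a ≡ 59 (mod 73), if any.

gcd(73, 8) = 1.
1 divides 59, so solutions exist.
By Bézout, 8×(-9) + 73×(1) = 1.
So 8×(-9) ≡ 1 (mod 73); multiply by 59: a ≡ -531 (mod 73).
Smallest nonnegative: a = -531 mod 73 = 53.

53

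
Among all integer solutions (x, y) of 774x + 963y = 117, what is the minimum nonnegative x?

86

gcd(963, 774):
  963 = 1*774 + 189
  774 = 4*189 + 18
  189 = 10*18 + 9
  18 = 2*9
so gcd(963, 774) = 9.
9 divides 117, so solutions exist.
Back-substitute for Bézout coefficients:
  9 = 189 - 10*18
  ... = 774*(-51) + 963*(41)
Scale by 117/9 = 13: (x₀, y₀) = (-663, 533).
General solution: x = -663 + 107t, y = 533 - 86t for integer t.
x ≥ 0: smallest is -663 mod 107 = 86 (at t = 7), with y = -69.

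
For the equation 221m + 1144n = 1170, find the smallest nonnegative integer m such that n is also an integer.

gcd(1144, 221):
  1144 = 5·221 + 39
  221 = 5·39 + 26
  39 = 1·26 + 13
  26 = 2·13
so gcd(1144, 221) = 13.
13 divides 1170, so solutions exist.
Back-substitute for Bézout coefficients:
  13 = 39 - 1·26
  ... = 221·(-31) + 1144·(6)
Scale by 1170/13 = 90: (m₀, n₀) = (-2790, 540).
General solution: m = -2790 + 88t, n = 540 - 17t for integer t.
m ≥ 0: smallest is -2790 mod 88 = 26 (at t = 32), with n = -4.

26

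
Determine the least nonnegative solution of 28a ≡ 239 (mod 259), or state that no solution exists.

gcd(259, 28):
  259 = 9×28 + 7
  28 = 4×7
so gcd(259, 28) = 7.
7 does not divide 239, so the congruence has no solution.

no solution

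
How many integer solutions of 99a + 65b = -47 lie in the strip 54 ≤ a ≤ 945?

gcd(99, 65):
  99 = 1·65 + 34
  65 = 1·34 + 31
  34 = 1·31 + 3
  31 = 10·3 + 1
  3 = 3·1
so gcd(99, 65) = 1.
Back-substitute for Bézout coefficients:
  1 = 31 - 10·3
  ... = 99·(-21) + 65·(32)
Scale by -47: particular solution (987, -1504); reduce a mod 65: (12, -19).
General solution: a = 12 + 65t, b = -19 - 99t for integer t.
54 ≤ 12 + 65t ≤ 945 gives t ∈ [1, 14], which is 14 values.

14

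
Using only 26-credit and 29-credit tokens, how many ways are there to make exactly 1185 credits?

2

Need nonnegative integers with 26j + 29k = 1185.
gcd(26, 29) = 1, and 26·(-10) + 29·(9) = 1.
So (j₀, k₀) = (-11850, 10665); general j = -11850 + 29t, k = 10665 - 26t.
j ≥ 0 ⇒ t ≥ 409; k ≥ 0 ⇒ t ≤ 410. That's 2 values of t.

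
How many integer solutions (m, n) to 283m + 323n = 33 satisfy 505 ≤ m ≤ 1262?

gcd(323, 283) = 1  (323 = 1·283 + 40, 283 = 7·40 + 3, 40 = 13·3 + 1, 3 = 3·1).
Back-substituting, 283·(-105) + 323·(92) = 1.
Scale by 33: particular solution (-3465, 3036); reduce m mod 323: (88, -77).
General solution: m = 88 + 323t, n = -77 - 283t for integer t.
505 ≤ 88 + 323t ≤ 1262 gives t ∈ [2, 3], which is 2 values.

2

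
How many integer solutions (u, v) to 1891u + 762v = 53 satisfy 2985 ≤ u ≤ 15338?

17

gcd(1891, 762) = 1  (1891 = 2·762 + 367, 762 = 2·367 + 28, 367 = 13·28 + 3, 28 = 9·3 + 1, 3 = 3·1).
Back-substituting, 1891·(-245) + 762·(608) = 1.
Scale by 53: particular solution (-12985, 32224); reduce u mod 762: (731, -1814).
General solution: u = 731 + 762t, v = -1814 - 1891t for integer t.
2985 ≤ 731 + 762t ≤ 15338 gives t ∈ [3, 19], which is 17 values.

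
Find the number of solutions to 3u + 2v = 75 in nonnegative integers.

gcd(3, 2) = 1.
By Bézout, 3*(1) + 2*(-1) = 1.
One solution: (1, 36).
General: u = 1 + 2t, v = 36 - 3t.
u ≥ 0 ⇒ t ≥ 0; v ≥ 0 ⇒ t ≤ 12. So t ∈ [0, 12]: 13 solutions.

13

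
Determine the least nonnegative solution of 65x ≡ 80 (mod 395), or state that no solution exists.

62

gcd(395, 65) = 5  (395 = 6*65 + 5, 65 = 13*5).
5 divides 80, so solutions exist.
Back-substituting, 65*(-6) + 395*(1) = 5.
So 65*(-6) ≡ 5 (mod 395); multiply by 16: x ≡ -96 (mod 79).
Smallest nonnegative: x = -96 mod 79 = 62.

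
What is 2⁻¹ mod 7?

4

gcd(7, 2) = 1  (7 = 3×2 + 1, 2 = 2×1).
Back-substituting, 2×(-3) + 7×(1) = 1.
So 2×-3 ≡ 1 (mod 7), and -3 mod 7 = 4.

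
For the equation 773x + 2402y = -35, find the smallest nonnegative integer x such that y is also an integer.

gcd(2402, 773) = 1  (2402 = 3×773 + 83, 773 = 9×83 + 26, 83 = 3×26 + 5, 26 = 5×5 + 1, 5 = 5×1).
1 divides -35, so solutions exist.
Back-substituting, 773×(463) + 2402×(-149) = 1.
Scale by -35/1 = -35: (x₀, y₀) = (-16205, 5215).
General solution: x = -16205 + 2402t, y = 5215 - 773t for integer t.
x ≥ 0: smallest is -16205 mod 2402 = 609 (at t = 7), with y = -196.

609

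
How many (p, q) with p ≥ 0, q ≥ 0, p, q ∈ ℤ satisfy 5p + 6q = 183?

6

gcd(6, 5) = 1.
By Bézout, 5*(-1) + 6*(1) = 1.
One solution: (3, 28).
General: p = 3 + 6t, q = 28 - 5t.
p ≥ 0 ⇒ t ≥ 0; q ≥ 0 ⇒ t ≤ 5. So t ∈ [0, 5]: 6 solutions.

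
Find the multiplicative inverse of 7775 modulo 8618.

7197

gcd(8618, 7775):
  8618 = 1·7775 + 843
  7775 = 9·843 + 188
  843 = 4·188 + 91
  188 = 2·91 + 6
  91 = 15·6 + 1
  6 = 6·1
so gcd(8618, 7775) = 1.
Back-substitute for Bézout coefficients:
  1 = 91 - 15·6
  ... = 7775·(-1421) + 8618·(1282)
So 7775·-1421 ≡ 1 (mod 8618), and -1421 mod 8618 = 7197.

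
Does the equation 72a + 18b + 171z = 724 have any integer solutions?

gcd(72, 18) = 18.
gcd(18, 171) = 9.
9 does not divide 724 (remainder 4), so no integer solutions.

no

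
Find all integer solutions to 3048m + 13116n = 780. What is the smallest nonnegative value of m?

607

gcd(13116, 3048):
  13116 = 4×3048 + 924
  3048 = 3×924 + 276
  924 = 3×276 + 96
  276 = 2×96 + 84
  96 = 1×84 + 12
  84 = 7×12
so gcd(13116, 3048) = 12.
12 divides 780, so solutions exist.
Back-substitute for Bézout coefficients:
  12 = 96 - 1×84
  ... = 3048×(-142) + 13116×(33)
Scale by 780/12 = 65: (m₀, n₀) = (-9230, 2145).
General solution: m = -9230 + 1093t, n = 2145 - 254t for integer t.
m ≥ 0: smallest is -9230 mod 1093 = 607 (at t = 9), with n = -141.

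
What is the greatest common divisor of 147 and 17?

1

gcd(147, 17):
  147 = 8*17 + 11
  17 = 1*11 + 6
  11 = 1*6 + 5
  6 = 1*5 + 1
  5 = 5*1
so gcd(147, 17) = 1.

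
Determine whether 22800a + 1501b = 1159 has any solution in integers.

gcd(22800, 1501) = 19  (22800 = 15·1501 + 285, 1501 = 5·285 + 76, 285 = 3·76 + 57, 76 = 1·57 + 19, 57 = 3·19).
19 divides 1159, so integer solutions exist.

yes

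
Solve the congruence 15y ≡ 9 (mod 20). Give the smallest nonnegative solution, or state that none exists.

no solution

gcd(20, 15) = 5  (20 = 1·15 + 5, 15 = 3·5).
5 does not divide 9, so the congruence has no solution.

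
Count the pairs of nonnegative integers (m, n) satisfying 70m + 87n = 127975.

21

gcd(87, 70):
  87 = 1×70 + 17
  70 = 4×17 + 2
  17 = 8×2 + 1
  2 = 2×1
so gcd(87, 70) = 1.
Back-substitute for Bézout coefficients:
  1 = 17 - 8×2
  ... = 70×(-41) + 87×(33)
Scale by 127975: one solution is (-5246975, 4223175). Reduce m mod 87: (82, 1405).
General: m = 82 + 87t, n = 1405 - 70t.
m ≥ 0 ⇒ t ≥ 0; n ≥ 0 ⇒ t ≤ 20. So t ∈ [0, 20]: 21 solutions.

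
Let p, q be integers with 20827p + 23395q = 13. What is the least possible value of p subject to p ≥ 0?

17774

gcd(23395, 20827):
  23395 = 1×20827 + 2568
  20827 = 8×2568 + 283
  2568 = 9×283 + 21
  283 = 13×21 + 10
  21 = 2×10 + 1
  10 = 10×1
so gcd(23395, 20827) = 1.
1 divides 13, so solutions exist.
Back-substitute for Bézout coefficients:
  1 = 21 - 2×10
  ... = 20827×(-2232) + 23395×(1987)
Scale by 13/1 = 13: (p₀, q₀) = (-29016, 25831).
General solution: p = -29016 + 23395t, q = 25831 - 20827t for integer t.
p ≥ 0: smallest is -29016 mod 23395 = 17774 (at t = 2), with q = -15823.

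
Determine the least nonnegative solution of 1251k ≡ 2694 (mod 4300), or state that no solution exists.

394

gcd(4300, 1251) = 1  (4300 = 3×1251 + 547, 1251 = 2×547 + 157, 547 = 3×157 + 76, 157 = 2×76 + 5, 76 = 15×5 + 1, 5 = 5×1).
1 divides 2694, so solutions exist.
Back-substituting, 1251×(-849) + 4300×(247) = 1.
So 1251×(-849) ≡ 1 (mod 4300); multiply by 2694: k ≡ -2287206 (mod 4300).
Smallest nonnegative: k = -2287206 mod 4300 = 394.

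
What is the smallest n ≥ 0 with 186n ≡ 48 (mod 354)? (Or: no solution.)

25

gcd(354, 186):
  354 = 1×186 + 168
  186 = 1×168 + 18
  168 = 9×18 + 6
  18 = 3×6
so gcd(354, 186) = 6.
6 divides 48, so solutions exist.
Back-substitute for Bézout coefficients:
  6 = 168 - 9×18
  ... = 186×(-19) + 354×(10)
So 186×(-19) ≡ 6 (mod 354); multiply by 8: n ≡ -152 (mod 59).
Smallest nonnegative: n = -152 mod 59 = 25.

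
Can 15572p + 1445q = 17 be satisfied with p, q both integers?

yes

gcd(15572, 1445) = 17  (15572 = 10×1445 + 1122, 1445 = 1×1122 + 323, 1122 = 3×323 + 153, 323 = 2×153 + 17, 153 = 9×17).
17 divides 17, so integer solutions exist.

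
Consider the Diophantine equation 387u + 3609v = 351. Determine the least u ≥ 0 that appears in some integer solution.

290

gcd(3609, 387) = 9.
9 divides 351, so solutions exist.
By Bézout, 387·(28) + 3609·(-3) = 9.
Scale by 351/9 = 39: (u₀, v₀) = (1092, -117).
General solution: u = 1092 + 401t, v = -117 - 43t for integer t.
u ≥ 0: smallest is 1092 mod 401 = 290 (at t = -2), with v = -31.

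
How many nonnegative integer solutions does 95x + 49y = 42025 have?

gcd(95, 49):
  95 = 1*49 + 46
  49 = 1*46 + 3
  46 = 15*3 + 1
  3 = 3*1
so gcd(95, 49) = 1.
Back-substitute for Bézout coefficients:
  1 = 46 - 15*3
  ... = 95*(16) + 49*(-31)
Scale by 42025: one solution is (672400, -1302775). Reduce x mod 49: (22, 815).
General: x = 22 + 49t, y = 815 - 95t.
x ≥ 0 ⇒ t ≥ 0; y ≥ 0 ⇒ t ≤ 8. So t ∈ [0, 8]: 9 solutions.

9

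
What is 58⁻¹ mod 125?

97

gcd(125, 58):
  125 = 2*58 + 9
  58 = 6*9 + 4
  9 = 2*4 + 1
  4 = 4*1
so gcd(125, 58) = 1.
Back-substitute for Bézout coefficients:
  1 = 9 - 2*4
  ... = 58*(-28) + 125*(13)
So 58*-28 ≡ 1 (mod 125), and -28 mod 125 = 97.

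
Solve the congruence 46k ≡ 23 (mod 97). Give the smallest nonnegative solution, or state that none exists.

gcd(97, 46) = 1.
1 divides 23, so solutions exist.
By Bézout, 46×(19) + 97×(-9) = 1.
So 46×(19) ≡ 1 (mod 97); multiply by 23: k ≡ 437 (mod 97).
Smallest nonnegative: k = 437 mod 97 = 49.

49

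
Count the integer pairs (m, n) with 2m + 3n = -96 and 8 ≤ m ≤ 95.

29

gcd(3, 2):
  3 = 1×2 + 1
  2 = 2×1
so gcd(3, 2) = 1.
Back-substitute for Bézout coefficients:
  1 = 3 - 1×2
  ... = 2×(-1) + 3×(1)
Scale by -96: particular solution (96, -96); reduce m mod 3: (0, -32).
General solution: m = 0 + 3t, n = -32 - 2t for integer t.
8 ≤ 0 + 3t ≤ 95 gives t ∈ [3, 31], which is 29 values.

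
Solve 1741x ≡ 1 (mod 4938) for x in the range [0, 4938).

gcd(4938, 1741) = 1.
By Bézout, 1741*(-797) + 4938*(281) = 1.
So 1741*-797 ≡ 1 (mod 4938), and -797 mod 4938 = 4141.

4141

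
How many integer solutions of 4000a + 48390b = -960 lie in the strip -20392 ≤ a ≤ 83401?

22

gcd(48390, 4000):
  48390 = 12·4000 + 390
  4000 = 10·390 + 100
  390 = 3·100 + 90
  100 = 1·90 + 10
  90 = 9·10
so gcd(48390, 4000) = 10.
Back-substitute for Bézout coefficients:
  10 = 100 - 1·90
  ... = 4000·(496) + 48390·(-41)
Scale by -96: particular solution (-47616, 3936); reduce a mod 4839: (774, -64).
General solution: a = 774 + 4839t, b = -64 - 400t for integer t.
-20392 ≤ 774 + 4839t ≤ 83401 gives t ∈ [-4, 17], which is 22 values.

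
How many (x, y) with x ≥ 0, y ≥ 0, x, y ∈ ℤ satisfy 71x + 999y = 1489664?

gcd(999, 71):
  999 = 14*71 + 5
  71 = 14*5 + 1
  5 = 5*1
so gcd(999, 71) = 1.
Back-substitute for Bézout coefficients:
  1 = 71 - 14*5
  ... = 71*(197) + 999*(-14)
Scale by 1489664: one solution is (293463808, -20855296). Reduce x mod 999: (565, 1451).
General: x = 565 + 999t, y = 1451 - 71t.
x ≥ 0 ⇒ t ≥ 0; y ≥ 0 ⇒ t ≤ 20. So t ∈ [0, 20]: 21 solutions.

21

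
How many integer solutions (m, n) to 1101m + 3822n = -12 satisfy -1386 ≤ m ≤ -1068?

0

gcd(3822, 1101):
  3822 = 3*1101 + 519
  1101 = 2*519 + 63
  519 = 8*63 + 15
  63 = 4*15 + 3
  15 = 5*3
so gcd(3822, 1101) = 3.
Back-substitute for Bézout coefficients:
  3 = 63 - 4*15
  ... = 1101*(243) + 3822*(-70)
Scale by -4: particular solution (-972, 280); reduce m mod 1274: (302, -87).
General solution: m = 302 + 1274t, n = -87 - 367t for integer t.
-1386 ≤ 302 + 1274t ≤ -1068 gives t ∈ [-1, -2], which is 0 values.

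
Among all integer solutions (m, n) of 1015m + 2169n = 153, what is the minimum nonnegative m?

gcd(2169, 1015) = 1  (2169 = 2*1015 + 139, 1015 = 7*139 + 42, 139 = 3*42 + 13, 42 = 3*13 + 3, 13 = 4*3 + 1, 3 = 3*1).
1 divides 153, so solutions exist.
Back-substituting, 1015*(-671) + 2169*(314) = 1.
Scale by 153/1 = 153: (m₀, n₀) = (-102663, 48042).
General solution: m = -102663 + 2169t, n = 48042 - 1015t for integer t.
m ≥ 0: smallest is -102663 mod 2169 = 1449 (at t = 48), with n = -678.

1449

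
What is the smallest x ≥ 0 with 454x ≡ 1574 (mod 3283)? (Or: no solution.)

2115

gcd(3283, 454):
  3283 = 7*454 + 105
  454 = 4*105 + 34
  105 = 3*34 + 3
  34 = 11*3 + 1
  3 = 3*1
so gcd(3283, 454) = 1.
1 divides 1574, so solutions exist.
Back-substitute for Bézout coefficients:
  1 = 34 - 11*3
  ... = 454*(1063) + 3283*(-147)
So 454*(1063) ≡ 1 (mod 3283); multiply by 1574: x ≡ 1673162 (mod 3283).
Smallest nonnegative: x = 1673162 mod 3283 = 2115.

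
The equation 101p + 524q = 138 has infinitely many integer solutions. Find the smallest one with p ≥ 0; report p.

74

gcd(524, 101) = 1  (524 = 5×101 + 19, 101 = 5×19 + 6, 19 = 3×6 + 1, 6 = 6×1).
1 divides 138, so solutions exist.
Back-substituting, 101×(-83) + 524×(16) = 1.
Scale by 138/1 = 138: (p₀, q₀) = (-11454, 2208).
General solution: p = -11454 + 524t, q = 2208 - 101t for integer t.
p ≥ 0: smallest is -11454 mod 524 = 74 (at t = 22), with q = -14.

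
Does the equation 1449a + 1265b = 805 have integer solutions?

yes

gcd(1449, 1265) = 23.
23 divides 805, so integer solutions exist.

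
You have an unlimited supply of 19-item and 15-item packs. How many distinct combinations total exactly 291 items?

1

Need nonnegative integers with 19j + 15k = 291.
gcd(19, 15) = 1, and 19·(4) + 15·(-5) = 1.
So (j₀, k₀) = (1164, -1455); general j = 1164 + 15t, k = -1455 - 19t.
j ≥ 0 ⇒ t ≥ -77; k ≥ 0 ⇒ t ≤ -77. That's 1 value of t.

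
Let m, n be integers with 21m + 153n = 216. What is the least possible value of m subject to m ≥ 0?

3

gcd(153, 21) = 3  (153 = 7·21 + 6, 21 = 3·6 + 3, 6 = 2·3).
3 divides 216, so solutions exist.
Back-substituting, 21·(22) + 153·(-3) = 3.
Scale by 216/3 = 72: (m₀, n₀) = (1584, -216).
General solution: m = 1584 + 51t, n = -216 - 7t for integer t.
m ≥ 0: smallest is 1584 mod 51 = 3 (at t = -31), with n = 1.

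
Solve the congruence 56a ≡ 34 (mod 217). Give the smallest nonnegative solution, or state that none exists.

gcd(217, 56):
  217 = 3·56 + 49
  56 = 1·49 + 7
  49 = 7·7
so gcd(217, 56) = 7.
7 does not divide 34, so the congruence has no solution.

no solution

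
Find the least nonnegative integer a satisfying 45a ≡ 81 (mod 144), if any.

gcd(144, 45):
  144 = 3×45 + 9
  45 = 5×9
so gcd(144, 45) = 9.
9 divides 81, so solutions exist.
Back-substitute for Bézout coefficients:
  9 = 144 - 3×45
  ... = 45×(-3) + 144×(1)
So 45×(-3) ≡ 9 (mod 144); multiply by 9: a ≡ -27 (mod 16).
Smallest nonnegative: a = -27 mod 16 = 5.

5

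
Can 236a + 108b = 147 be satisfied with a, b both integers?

no

gcd(236, 108) = 4  (236 = 2×108 + 20, 108 = 5×20 + 8, 20 = 2×8 + 4, 8 = 2×4).
4 does not divide 147 (remainder 3), so no integer solutions.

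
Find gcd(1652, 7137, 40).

1

gcd(7137, 1652):
  7137 = 4*1652 + 529
  1652 = 3*529 + 65
  529 = 8*65 + 9
  65 = 7*9 + 2
  9 = 4*2 + 1
  2 = 2*1
so gcd(7137, 1652) = 1.
gcd(1, 40) = 1.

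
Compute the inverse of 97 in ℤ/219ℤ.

70

gcd(219, 97) = 1.
By Bézout, 97×(70) + 219×(-31) = 1.
So 97×70 ≡ 1 (mod 219), and 70 mod 219 = 70.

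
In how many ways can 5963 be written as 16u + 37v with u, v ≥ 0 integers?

gcd(37, 16):
  37 = 2×16 + 5
  16 = 3×5 + 1
  5 = 5×1
so gcd(37, 16) = 1.
Back-substitute for Bézout coefficients:
  1 = 16 - 3×5
  ... = 16×(7) + 37×(-3)
Scale by 5963: one solution is (41741, -17889). Reduce u mod 37: (5, 159).
General: u = 5 + 37t, v = 159 - 16t.
u ≥ 0 ⇒ t ≥ 0; v ≥ 0 ⇒ t ≤ 9. So t ∈ [0, 9]: 10 solutions.

10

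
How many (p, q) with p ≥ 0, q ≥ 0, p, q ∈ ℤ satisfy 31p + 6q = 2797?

gcd(31, 6) = 1  (31 = 5·6 + 1, 6 = 6·1).
Back-substituting, 31·(1) + 6·(-5) = 1.
Scale by 2797: one solution is (2797, -13985). Reduce p mod 6: (1, 461).
General: p = 1 + 6t, q = 461 - 31t.
p ≥ 0 ⇒ t ≥ 0; q ≥ 0 ⇒ t ≤ 14. So t ∈ [0, 14]: 15 solutions.

15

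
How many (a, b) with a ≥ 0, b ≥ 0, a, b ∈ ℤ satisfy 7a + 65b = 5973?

gcd(65, 7) = 1.
By Bézout, 7·(28) + 65·(-3) = 1.
One solution: (64, 85).
General: a = 64 + 65t, b = 85 - 7t.
a ≥ 0 ⇒ t ≥ 0; b ≥ 0 ⇒ t ≤ 12. So t ∈ [0, 12]: 13 solutions.

13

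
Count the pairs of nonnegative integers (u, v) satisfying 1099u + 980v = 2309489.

gcd(1099, 980):
  1099 = 1×980 + 119
  980 = 8×119 + 28
  119 = 4×28 + 7
  28 = 4×7
so gcd(1099, 980) = 7.
Back-substitute for Bézout coefficients:
  7 = 119 - 4×28
  ... = 1099×(33) + 980×(-37)
Scale by 329927: one solution is (10887591, -12207299). Reduce u mod 140: (71, 2277).
General: u = 71 + 140t, v = 2277 - 157t.
u ≥ 0 ⇒ t ≥ 0; v ≥ 0 ⇒ t ≤ 14. So t ∈ [0, 14]: 15 solutions.

15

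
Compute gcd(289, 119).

17

gcd(289, 119):
  289 = 2*119 + 51
  119 = 2*51 + 17
  51 = 3*17
so gcd(289, 119) = 17.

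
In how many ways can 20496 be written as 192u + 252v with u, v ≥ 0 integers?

5

gcd(252, 192) = 12  (252 = 1*192 + 60, 192 = 3*60 + 12, 60 = 5*12).
Back-substituting, 192*(4) + 252*(-3) = 12.
Scale by 1708: one solution is (6832, -5124). Reduce u mod 21: (7, 76).
General: u = 7 + 21t, v = 76 - 16t.
u ≥ 0 ⇒ t ≥ 0; v ≥ 0 ⇒ t ≤ 4. So t ∈ [0, 4]: 5 solutions.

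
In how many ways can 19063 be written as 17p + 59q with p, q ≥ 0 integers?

19

gcd(59, 17) = 1.
By Bézout, 17×(7) + 59×(-2) = 1.
One solution: (42, 311).
General: p = 42 + 59t, q = 311 - 17t.
p ≥ 0 ⇒ t ≥ 0; q ≥ 0 ⇒ t ≤ 18. So t ∈ [0, 18]: 19 solutions.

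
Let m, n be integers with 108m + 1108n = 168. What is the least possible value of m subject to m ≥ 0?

gcd(1108, 108) = 4.
4 divides 168, so solutions exist.
By Bézout, 108×(-41) + 1108×(4) = 4.
Scale by 168/4 = 42: (m₀, n₀) = (-1722, 168).
General solution: m = -1722 + 277t, n = 168 - 27t for integer t.
m ≥ 0: smallest is -1722 mod 277 = 217 (at t = 7), with n = -21.

217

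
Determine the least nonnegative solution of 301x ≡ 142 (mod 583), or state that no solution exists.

107

gcd(583, 301) = 1  (583 = 1*301 + 282, 301 = 1*282 + 19, 282 = 14*19 + 16, 19 = 1*16 + 3, 16 = 5*3 + 1, 3 = 3*1).
1 divides 142, so solutions exist.
Back-substituting, 301*(-184) + 583*(95) = 1.
So 301*(-184) ≡ 1 (mod 583); multiply by 142: x ≡ -26128 (mod 583).
Smallest nonnegative: x = -26128 mod 583 = 107.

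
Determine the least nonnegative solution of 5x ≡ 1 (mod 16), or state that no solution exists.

gcd(16, 5):
  16 = 3*5 + 1
  5 = 5*1
so gcd(16, 5) = 1.
1 divides 1, so solutions exist.
Back-substitute for Bézout coefficients:
  1 = 16 - 3*5
  ... = 5*(-3) + 16*(1)
So 5*(-3) ≡ 1 (mod 16); multiply by 1: x ≡ -3 (mod 16).
Smallest nonnegative: x = -3 mod 16 = 13.

13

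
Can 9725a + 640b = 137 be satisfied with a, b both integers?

no

gcd(9725, 640) = 5.
5 does not divide 137 (remainder 2), so no integer solutions.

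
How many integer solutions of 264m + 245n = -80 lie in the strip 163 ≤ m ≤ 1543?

6

gcd(264, 245) = 1.
By Bézout, 264×(-116) + 245×(125) = 1.
Particular solution: (215, -232).
General solution: m = 215 + 245t, n = -232 - 264t for integer t.
163 ≤ 215 + 245t ≤ 1543 gives t ∈ [0, 5], which is 6 values.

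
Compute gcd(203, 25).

gcd(203, 25):
  203 = 8×25 + 3
  25 = 8×3 + 1
  3 = 3×1
so gcd(203, 25) = 1.

1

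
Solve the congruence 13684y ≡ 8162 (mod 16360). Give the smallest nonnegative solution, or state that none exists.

no solution

gcd(16360, 13684) = 4.
4 does not divide 8162, so the congruence has no solution.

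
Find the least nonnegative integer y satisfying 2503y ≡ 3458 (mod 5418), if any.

gcd(5418, 2503) = 1.
1 divides 3458, so solutions exist.
By Bézout, 2503×(-1223) + 5418×(565) = 1.
So 2503×(-1223) ≡ 1 (mod 5418); multiply by 3458: y ≡ -4229134 (mod 5418).
Smallest nonnegative: y = -4229134 mod 5418 = 2324.

2324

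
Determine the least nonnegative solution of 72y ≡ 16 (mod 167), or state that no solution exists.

gcd(167, 72):
  167 = 2*72 + 23
  72 = 3*23 + 3
  23 = 7*3 + 2
  3 = 1*2 + 1
  2 = 2*1
so gcd(167, 72) = 1.
1 divides 16, so solutions exist.
Back-substitute for Bézout coefficients:
  1 = 3 - 1*2
  ... = 72*(58) + 167*(-25)
So 72*(58) ≡ 1 (mod 167); multiply by 16: y ≡ 928 (mod 167).
Smallest nonnegative: y = 928 mod 167 = 93.

93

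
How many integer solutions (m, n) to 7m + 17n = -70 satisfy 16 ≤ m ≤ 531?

gcd(17, 7):
  17 = 2×7 + 3
  7 = 2×3 + 1
  3 = 3×1
so gcd(17, 7) = 1.
Back-substitute for Bézout coefficients:
  1 = 7 - 2×3
  ... = 7×(5) + 17×(-2)
Scale by -70: particular solution (-350, 140); reduce m mod 17: (7, -7).
General solution: m = 7 + 17t, n = -7 - 7t for integer t.
16 ≤ 7 + 17t ≤ 531 gives t ∈ [1, 30], which is 30 values.

30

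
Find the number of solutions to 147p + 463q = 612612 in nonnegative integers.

9

gcd(463, 147) = 1  (463 = 3×147 + 22, 147 = 6×22 + 15, 22 = 1×15 + 7, 15 = 2×7 + 1, 7 = 7×1).
Back-substituting, 147×(63) + 463×(-20) = 1.
Scale by 612612: one solution is (38594556, -12252240). Reduce p mod 463: (265, 1239).
General: p = 265 + 463t, q = 1239 - 147t.
p ≥ 0 ⇒ t ≥ 0; q ≥ 0 ⇒ t ≤ 8. So t ∈ [0, 8]: 9 solutions.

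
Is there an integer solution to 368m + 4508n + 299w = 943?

yes

gcd(4508, 368) = 92.
gcd(92, 299) = 23.
23 divides 943, so integer solutions exist.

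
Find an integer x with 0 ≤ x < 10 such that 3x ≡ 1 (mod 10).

7

gcd(10, 3):
  10 = 3*3 + 1
  3 = 3*1
so gcd(10, 3) = 1.
Back-substitute for Bézout coefficients:
  1 = 10 - 3*3
  ... = 3*(-3) + 10*(1)
So 3*-3 ≡ 1 (mod 10), and -3 mod 10 = 7.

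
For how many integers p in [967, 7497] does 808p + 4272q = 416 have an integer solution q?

gcd(4272, 808) = 8  (4272 = 5·808 + 232, 808 = 3·232 + 112, 232 = 2·112 + 8, 112 = 14·8).
Back-substituting, 808·(-37) + 4272·(7) = 8.
Scale by 52: particular solution (-1924, 364); reduce p mod 534: (212, -40).
General solution: p = 212 + 534t, q = -40 - 101t for integer t.
967 ≤ 212 + 534t ≤ 7497 gives t ∈ [2, 13], which is 12 values.

12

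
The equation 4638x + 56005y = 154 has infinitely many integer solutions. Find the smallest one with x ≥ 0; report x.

gcd(56005, 4638):
  56005 = 12·4638 + 349
  4638 = 13·349 + 101
  349 = 3·101 + 46
  101 = 2·46 + 9
  46 = 5·9 + 1
  9 = 9·1
so gcd(56005, 4638) = 1.
1 divides 154, so solutions exist.
Back-substitute for Bézout coefficients:
  1 = 46 - 5·9
  ... = 4638·(-6098) + 56005·(505)
Scale by 154/1 = 154: (x₀, y₀) = (-939092, 77770).
General solution: x = -939092 + 56005t, y = 77770 - 4638t for integer t.
x ≥ 0: smallest is -939092 mod 56005 = 12993 (at t = 17), with y = -1076.

12993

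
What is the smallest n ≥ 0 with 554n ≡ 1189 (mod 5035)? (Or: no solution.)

gcd(5035, 554):
  5035 = 9×554 + 49
  554 = 11×49 + 15
  49 = 3×15 + 4
  15 = 3×4 + 3
  4 = 1×3 + 1
  3 = 3×1
so gcd(5035, 554) = 1.
1 divides 1189, so solutions exist.
Back-substitute for Bézout coefficients:
  1 = 4 - 1×3
  ... = 554×(-1336) + 5035×(147)
So 554×(-1336) ≡ 1 (mod 5035); multiply by 1189: n ≡ -1588504 (mod 5035).
Smallest nonnegative: n = -1588504 mod 5035 = 2556.

2556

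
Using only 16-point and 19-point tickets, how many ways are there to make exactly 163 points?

1

Need nonnegative integers with 16j + 19k = 163.
gcd(16, 19) = 1, and 16·(6) + 19·(-5) = 1.
So (j₀, k₀) = (978, -815); general j = 978 + 19t, k = -815 - 16t.
j ≥ 0 ⇒ t ≥ -51; k ≥ 0 ⇒ t ≤ -51. That's 1 value of t.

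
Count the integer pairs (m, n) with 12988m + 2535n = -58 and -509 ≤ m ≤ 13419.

5

gcd(12988, 2535):
  12988 = 5*2535 + 313
  2535 = 8*313 + 31
  313 = 10*31 + 3
  31 = 10*3 + 1
  3 = 3*1
so gcd(12988, 2535) = 1.
Back-substitute for Bézout coefficients:
  1 = 31 - 10*3
  ... = 12988*(-818) + 2535*(4191)
Scale by -58: particular solution (47444, -243078); reduce m mod 2535: (1814, -9294).
General solution: m = 1814 + 2535t, n = -9294 - 12988t for integer t.
-509 ≤ 1814 + 2535t ≤ 13419 gives t ∈ [0, 4], which is 5 values.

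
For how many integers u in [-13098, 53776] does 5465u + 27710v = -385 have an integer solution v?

gcd(27710, 5465) = 5.
By Bézout, 5465·(2591) + 27710·(-511) = 5.
Particular solution: (5, -1).
General solution: u = 5 + 5542t, v = -1 - 1093t for integer t.
-13098 ≤ 5 + 5542t ≤ 53776 gives t ∈ [-2, 9], which is 12 values.

12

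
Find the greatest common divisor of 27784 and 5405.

23

gcd(27784, 5405) = 23  (27784 = 5·5405 + 759, 5405 = 7·759 + 92, 759 = 8·92 + 23, 92 = 4·23).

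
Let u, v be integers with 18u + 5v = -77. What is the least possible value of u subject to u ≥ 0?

gcd(18, 5) = 1  (18 = 3×5 + 3, 5 = 1×3 + 2, 3 = 1×2 + 1, 2 = 2×1).
1 divides -77, so solutions exist.
Back-substituting, 18×(2) + 5×(-7) = 1.
Scale by -77/1 = -77: (u₀, v₀) = (-154, 539).
General solution: u = -154 + 5t, v = 539 - 18t for integer t.
u ≥ 0: smallest is -154 mod 5 = 1 (at t = 31), with v = -19.

1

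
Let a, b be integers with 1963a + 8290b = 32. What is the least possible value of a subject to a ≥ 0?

gcd(8290, 1963) = 1  (8290 = 4*1963 + 438, 1963 = 4*438 + 211, 438 = 2*211 + 16, 211 = 13*16 + 3, 16 = 5*3 + 1, 3 = 3*1).
1 divides 32, so solutions exist.
Back-substituting, 1963*(-2593) + 8290*(614) = 1.
Scale by 32/1 = 32: (a₀, b₀) = (-82976, 19648).
General solution: a = -82976 + 8290t, b = 19648 - 1963t for integer t.
a ≥ 0: smallest is -82976 mod 8290 = 8214 (at t = 11), with b = -1945.

8214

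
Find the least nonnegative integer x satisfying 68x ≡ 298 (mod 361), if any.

15

gcd(361, 68):
  361 = 5·68 + 21
  68 = 3·21 + 5
  21 = 4·5 + 1
  5 = 5·1
so gcd(361, 68) = 1.
1 divides 298, so solutions exist.
Back-substitute for Bézout coefficients:
  1 = 21 - 4·5
  ... = 68·(-69) + 361·(13)
So 68·(-69) ≡ 1 (mod 361); multiply by 298: x ≡ -20562 (mod 361).
Smallest nonnegative: x = -20562 mod 361 = 15.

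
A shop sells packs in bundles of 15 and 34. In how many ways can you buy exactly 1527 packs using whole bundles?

Need nonnegative integers with 15j + 34k = 1527.
gcd(15, 34) = 1, and 15·(-9) + 34·(4) = 1.
So (j₀, k₀) = (-13743, 6108); general j = -13743 + 34t, k = 6108 - 15t.
j ≥ 0 ⇒ t ≥ 405; k ≥ 0 ⇒ t ≤ 407. That's 3 values of t.

3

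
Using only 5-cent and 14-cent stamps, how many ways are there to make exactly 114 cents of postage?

Need nonnegative integers with 5j + 14k = 114.
gcd(5, 14) = 1, and 5·(3) + 14·(-1) = 1.
So (j₀, k₀) = (342, -114); general j = 342 + 14t, k = -114 - 5t.
j ≥ 0 ⇒ t ≥ -24; k ≥ 0 ⇒ t ≤ -23. That's 2 values of t.

2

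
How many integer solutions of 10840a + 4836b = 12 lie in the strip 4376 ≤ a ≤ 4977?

0

gcd(10840, 4836):
  10840 = 2×4836 + 1168
  4836 = 4×1168 + 164
  1168 = 7×164 + 20
  164 = 8×20 + 4
  20 = 5×4
so gcd(10840, 4836) = 4.
Back-substitute for Bézout coefficients:
  4 = 164 - 8×20
  ... = 10840×(-236) + 4836×(529)
Scale by 3: particular solution (-708, 1587); reduce a mod 1209: (501, -1123).
General solution: a = 501 + 1209t, b = -1123 - 2710t for integer t.
4376 ≤ 501 + 1209t ≤ 4977 gives t ∈ [4, 3], which is 0 values.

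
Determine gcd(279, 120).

gcd(279, 120) = 3  (279 = 2×120 + 39, 120 = 3×39 + 3, 39 = 13×3).

3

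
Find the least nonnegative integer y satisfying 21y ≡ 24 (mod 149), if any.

gcd(149, 21):
  149 = 7*21 + 2
  21 = 10*2 + 1
  2 = 2*1
so gcd(149, 21) = 1.
1 divides 24, so solutions exist.
Back-substitute for Bézout coefficients:
  1 = 21 - 10*2
  ... = 21*(71) + 149*(-10)
So 21*(71) ≡ 1 (mod 149); multiply by 24: y ≡ 1704 (mod 149).
Smallest nonnegative: y = 1704 mod 149 = 65.

65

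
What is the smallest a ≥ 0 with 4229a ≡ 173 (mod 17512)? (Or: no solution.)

gcd(17512, 4229) = 1  (17512 = 4*4229 + 596, 4229 = 7*596 + 57, 596 = 10*57 + 26, 57 = 2*26 + 5, 26 = 5*5 + 1, 5 = 5*1).
1 divides 173, so solutions exist.
Back-substituting, 4229*(-3379) + 17512*(816) = 1.
So 4229*(-3379) ≡ 1 (mod 17512); multiply by 173: a ≡ -584567 (mod 17512).
Smallest nonnegative: a = -584567 mod 17512 = 10841.

10841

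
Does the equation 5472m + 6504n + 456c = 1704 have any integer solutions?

gcd(6504, 5472) = 24  (6504 = 1×5472 + 1032, 5472 = 5×1032 + 312, 1032 = 3×312 + 96, 312 = 3×96 + 24, 96 = 4×24).
gcd(24, 456) = 24.
24 divides 1704, so integer solutions exist.

yes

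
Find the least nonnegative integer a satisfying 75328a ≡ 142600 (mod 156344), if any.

5832

gcd(156344, 75328) = 8.
8 divides 142600, so solutions exist.
By Bézout, 75328·(-9263) + 156344·(4463) = 8.
So 75328·(-9263) ≡ 8 (mod 156344); multiply by 17825: a ≡ -165112975 (mod 19543).
Smallest nonnegative: a = -165112975 mod 19543 = 5832.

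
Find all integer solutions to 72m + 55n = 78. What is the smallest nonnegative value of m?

gcd(72, 55):
  72 = 1·55 + 17
  55 = 3·17 + 4
  17 = 4·4 + 1
  4 = 4·1
so gcd(72, 55) = 1.
1 divides 78, so solutions exist.
Back-substitute for Bézout coefficients:
  1 = 17 - 4·4
  ... = 72·(13) + 55·(-17)
Scale by 78/1 = 78: (m₀, n₀) = (1014, -1326).
General solution: m = 1014 + 55t, n = -1326 - 72t for integer t.
m ≥ 0: smallest is 1014 mod 55 = 24 (at t = -18), with n = -30.

24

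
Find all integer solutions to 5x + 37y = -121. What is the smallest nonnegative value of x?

35

gcd(37, 5) = 1.
1 divides -121, so solutions exist.
By Bézout, 5·(15) + 37·(-2) = 1.
Scale by -121/1 = -121: (x₀, y₀) = (-1815, 242).
General solution: x = -1815 + 37t, y = 242 - 5t for integer t.
x ≥ 0: smallest is -1815 mod 37 = 35 (at t = 50), with y = -8.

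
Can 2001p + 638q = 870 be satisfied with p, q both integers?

gcd(2001, 638) = 29.
29 divides 870, so integer solutions exist.

yes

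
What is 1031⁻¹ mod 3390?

gcd(3390, 1031):
  3390 = 3·1031 + 297
  1031 = 3·297 + 140
  297 = 2·140 + 17
  140 = 8·17 + 4
  17 = 4·4 + 1
  4 = 4·1
so gcd(3390, 1031) = 1.
Back-substitute for Bézout coefficients:
  1 = 17 - 4·4
  ... = 1031·(-799) + 3390·(243)
So 1031·-799 ≡ 1 (mod 3390), and -799 mod 3390 = 2591.

2591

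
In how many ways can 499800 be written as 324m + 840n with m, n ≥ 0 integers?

23

gcd(840, 324):
  840 = 2·324 + 192
  324 = 1·192 + 132
  192 = 1·132 + 60
  132 = 2·60 + 12
  60 = 5·12
so gcd(840, 324) = 12.
Back-substitute for Bézout coefficients:
  12 = 132 - 2·60
  ... = 324·(13) + 840·(-5)
Scale by 41650: one solution is (541450, -208250). Reduce m mod 70: (0, 595).
General: m = 0 + 70t, n = 595 - 27t.
m ≥ 0 ⇒ t ≥ 0; n ≥ 0 ⇒ t ≤ 22. So t ∈ [0, 22]: 23 solutions.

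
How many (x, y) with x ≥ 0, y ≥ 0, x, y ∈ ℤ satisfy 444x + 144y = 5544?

1

gcd(444, 144) = 12  (444 = 3·144 + 12, 144 = 12·12).
Back-substituting, 444·(1) + 144·(-3) = 12.
Scale by 462: one solution is (462, -1386). Reduce x mod 12: (6, 20).
General: x = 6 + 12t, y = 20 - 37t.
x ≥ 0 ⇒ t ≥ 0; y ≥ 0 ⇒ t ≤ 0. So t ∈ [0, 0]: 1 solution.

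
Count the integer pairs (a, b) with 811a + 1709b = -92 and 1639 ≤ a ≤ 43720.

gcd(1709, 811):
  1709 = 2*811 + 87
  811 = 9*87 + 28
  87 = 3*28 + 3
  28 = 9*3 + 1
  3 = 3*1
so gcd(1709, 811) = 1.
Back-substitute for Bézout coefficients:
  1 = 28 - 9*3
  ... = 811*(550) + 1709*(-261)
Scale by -92: particular solution (-50600, 24012); reduce a mod 1709: (670, -318).
General solution: a = 670 + 1709t, b = -318 - 811t for integer t.
1639 ≤ 670 + 1709t ≤ 43720 gives t ∈ [1, 25], which is 25 values.

25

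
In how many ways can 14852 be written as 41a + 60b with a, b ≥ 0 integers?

6

gcd(60, 41) = 1.
By Bézout, 41*(-19) + 60*(13) = 1.
One solution: (52, 212).
General: a = 52 + 60t, b = 212 - 41t.
a ≥ 0 ⇒ t ≥ 0; b ≥ 0 ⇒ t ≤ 5. So t ∈ [0, 5]: 6 solutions.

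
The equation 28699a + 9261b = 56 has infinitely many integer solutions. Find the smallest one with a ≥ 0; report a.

gcd(28699, 9261):
  28699 = 3*9261 + 916
  9261 = 10*916 + 101
  916 = 9*101 + 7
  101 = 14*7 + 3
  7 = 2*3 + 1
  3 = 3*1
so gcd(28699, 9261) = 1.
1 divides 56, so solutions exist.
Back-substitute for Bézout coefficients:
  1 = 7 - 2*3
  ... = 28699*(2659) + 9261*(-8240)
Scale by 56/1 = 56: (a₀, b₀) = (148904, -461440).
General solution: a = 148904 + 9261t, b = -461440 - 28699t for integer t.
a ≥ 0: smallest is 148904 mod 9261 = 728 (at t = -16), with b = -2256.

728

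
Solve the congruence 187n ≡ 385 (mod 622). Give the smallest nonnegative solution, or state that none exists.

185

gcd(622, 187) = 1  (622 = 3*187 + 61, 187 = 3*61 + 4, 61 = 15*4 + 1, 4 = 4*1).
1 divides 385, so solutions exist.
Back-substituting, 187*(-153) + 622*(46) = 1.
So 187*(-153) ≡ 1 (mod 622); multiply by 385: n ≡ -58905 (mod 622).
Smallest nonnegative: n = -58905 mod 622 = 185.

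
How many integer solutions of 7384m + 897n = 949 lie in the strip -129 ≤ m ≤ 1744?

27

gcd(7384, 897) = 13  (7384 = 8·897 + 208, 897 = 4·208 + 65, 208 = 3·65 + 13, 65 = 5·13).
Back-substituting, 7384·(13) + 897·(-107) = 13.
Scale by 73: particular solution (949, -7811); reduce m mod 69: (52, -427).
General solution: m = 52 + 69t, n = -427 - 568t for integer t.
-129 ≤ 52 + 69t ≤ 1744 gives t ∈ [-2, 24], which is 27 values.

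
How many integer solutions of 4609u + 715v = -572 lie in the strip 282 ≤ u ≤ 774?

8

gcd(4609, 715) = 11.
By Bézout, 4609*(9) + 715*(-58) = 11.
Particular solution: (52, -336).
General solution: u = 52 + 65t, v = -336 - 419t for integer t.
282 ≤ 52 + 65t ≤ 774 gives t ∈ [4, 11], which is 8 values.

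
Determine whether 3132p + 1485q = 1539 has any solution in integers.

gcd(3132, 1485):
  3132 = 2·1485 + 162
  1485 = 9·162 + 27
  162 = 6·27
so gcd(3132, 1485) = 27.
27 divides 1539, so integer solutions exist.

yes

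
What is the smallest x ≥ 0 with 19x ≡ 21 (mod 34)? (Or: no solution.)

gcd(34, 19) = 1.
1 divides 21, so solutions exist.
By Bézout, 19·(9) + 34·(-5) = 1.
So 19·(9) ≡ 1 (mod 34); multiply by 21: x ≡ 189 (mod 34).
Smallest nonnegative: x = 189 mod 34 = 19.

19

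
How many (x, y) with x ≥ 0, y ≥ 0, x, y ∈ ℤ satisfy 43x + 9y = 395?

1

gcd(43, 9) = 1.
By Bézout, 43·(4) + 9·(-19) = 1.
One solution: (5, 20).
General: x = 5 + 9t, y = 20 - 43t.
x ≥ 0 ⇒ t ≥ 0; y ≥ 0 ⇒ t ≤ 0. So t ∈ [0, 0]: 1 solution.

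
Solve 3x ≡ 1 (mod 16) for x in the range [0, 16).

gcd(16, 3) = 1.
By Bézout, 3*(-5) + 16*(1) = 1.
So 3*-5 ≡ 1 (mod 16), and -5 mod 16 = 11.

11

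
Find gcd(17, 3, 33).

gcd(17, 3) = 1.
gcd(1, 33) = 1.

1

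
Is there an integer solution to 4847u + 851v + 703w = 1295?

gcd(4847, 851) = 37.
gcd(37, 703) = 37.
37 divides 1295, so integer solutions exist.

yes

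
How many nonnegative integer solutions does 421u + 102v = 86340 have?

2

gcd(421, 102) = 1  (421 = 4*102 + 13, 102 = 7*13 + 11, 13 = 1*11 + 2, 11 = 5*2 + 1, 2 = 2*1).
Back-substituting, 421*(-47) + 102*(194) = 1.
Scale by 86340: one solution is (-4057980, 16749960). Reduce u mod 102: (90, 475).
General: u = 90 + 102t, v = 475 - 421t.
u ≥ 0 ⇒ t ≥ 0; v ≥ 0 ⇒ t ≤ 1. So t ∈ [0, 1]: 2 solutions.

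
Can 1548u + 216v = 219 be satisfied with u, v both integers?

gcd(1548, 216):
  1548 = 7×216 + 36
  216 = 6×36
so gcd(1548, 216) = 36.
36 does not divide 219 (remainder 3), so no integer solutions.

no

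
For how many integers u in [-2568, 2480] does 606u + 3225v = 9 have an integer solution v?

5

gcd(3225, 606):
  3225 = 5*606 + 195
  606 = 3*195 + 21
  195 = 9*21 + 6
  21 = 3*6 + 3
  6 = 2*3
so gcd(3225, 606) = 3.
Back-substitute for Bézout coefficients:
  3 = 21 - 3*6
  ... = 606*(463) + 3225*(-87)
Scale by 3: particular solution (1389, -261); reduce u mod 1075: (314, -59).
General solution: u = 314 + 1075t, v = -59 - 202t for integer t.
-2568 ≤ 314 + 1075t ≤ 2480 gives t ∈ [-2, 2], which is 5 values.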